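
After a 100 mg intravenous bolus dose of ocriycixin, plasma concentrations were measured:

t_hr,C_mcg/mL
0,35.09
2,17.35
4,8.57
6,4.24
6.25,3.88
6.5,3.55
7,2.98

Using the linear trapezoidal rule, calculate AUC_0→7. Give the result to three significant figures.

Trapezoidal AUC_0→7:
  [0→2]: (35.09+17.35)/2 × 2 = 52.44
  [2→4]: (17.35+8.57)/2 × 2 = 25.92
  [4→6]: (8.57+4.24)/2 × 2 = 12.81
  [6→6.25]: (4.24+3.88)/2 × 0.25 = 1.015
  [6.25→6.5]: (3.88+3.55)/2 × 0.25 = 0.92875
  [6.5→7]: (3.55+2.98)/2 × 0.5 = 1.6325
  Sum = 94.74625 mcg/mL·hr

AUC = 94.7 mcg/mL·hr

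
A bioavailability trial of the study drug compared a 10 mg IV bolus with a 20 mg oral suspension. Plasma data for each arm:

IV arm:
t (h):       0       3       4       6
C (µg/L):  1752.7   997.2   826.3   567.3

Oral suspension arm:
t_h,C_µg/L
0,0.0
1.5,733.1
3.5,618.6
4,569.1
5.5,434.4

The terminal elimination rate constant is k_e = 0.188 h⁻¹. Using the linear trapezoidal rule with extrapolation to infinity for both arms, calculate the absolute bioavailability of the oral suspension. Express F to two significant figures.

F = 0.28

Trapezoidal AUC_0→6 (IV):
  [0→3]: (1752.7+997.2)/2 × 3 = 4124.85
  [3→4]: (997.2+826.3)/2 × 1 = 911.75
  [4→6]: (826.3+567.3)/2 × 2 = 1393.6
  Sum = 6430.2 µg/L·h
IV tail: 567.3/0.188 = 3017.553; AUC_iv,0→∞ = 6430.2 + 3017.553 = 9447.753 µg/L·h
Trapezoidal AUC_0→5.5 (oral suspension):
  [0→1.5]: (0.0+733.1)/2 × 1.5 = 549.825
  [1.5→3.5]: (733.1+618.6)/2 × 2 = 1351.7
  [3.5→4]: (618.6+569.1)/2 × 0.5 = 296.925
  [4→5.5]: (569.1+434.4)/2 × 1.5 = 752.625
  Sum = 2951.075 µg/L·h
oral suspension tail: 434.4/0.188 = 2310.638; AUC_ev,0→∞ = 2951.075 + 2310.638 = 5261.713 µg/L·h
F = (AUC_ev/D_ev)/(AUC_iv/D_iv) = (5261.713/20)/(9447.753/10) = 263.08565/944.7753 = 0.2785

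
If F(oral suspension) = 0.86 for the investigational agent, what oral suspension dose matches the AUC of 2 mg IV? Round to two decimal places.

For equal systemic exposure: F × D_ev = D_iv
D_ev = D_iv / F = 2 / 0.86 = 2.32558 mg

D_oral = 2.33 mg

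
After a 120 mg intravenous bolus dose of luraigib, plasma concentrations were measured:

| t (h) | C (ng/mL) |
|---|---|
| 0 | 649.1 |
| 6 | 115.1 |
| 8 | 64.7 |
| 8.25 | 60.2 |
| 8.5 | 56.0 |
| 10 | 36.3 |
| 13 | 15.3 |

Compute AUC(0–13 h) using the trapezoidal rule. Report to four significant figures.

AUC = 2649 ng/mL·h

Trapezoidal AUC_0→13:
  [0→6]: (649.1+115.1)/2 × 6 = 2292.6
  [6→8]: (115.1+64.7)/2 × 2 = 179.8
  [8→8.25]: (64.7+60.2)/2 × 0.25 = 15.6125
  [8.25→8.5]: (60.2+56.0)/2 × 0.25 = 14.525
  [8.5→10]: (56.0+36.3)/2 × 1.5 = 69.225
  [10→13]: (36.3+15.3)/2 × 3 = 77.4
  Sum = 2649.1625 ng/mL·h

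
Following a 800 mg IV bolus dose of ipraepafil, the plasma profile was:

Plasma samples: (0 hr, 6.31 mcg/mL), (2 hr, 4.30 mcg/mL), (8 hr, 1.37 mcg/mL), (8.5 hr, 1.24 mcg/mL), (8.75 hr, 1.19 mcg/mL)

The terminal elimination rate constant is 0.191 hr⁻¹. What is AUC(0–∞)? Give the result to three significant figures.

Trapezoidal AUC_0→8.75:
  [0→2]: (6.31+4.30)/2 × 2 = 10.61
  [2→8]: (4.30+1.37)/2 × 6 = 17.01
  [8→8.5]: (1.37+1.24)/2 × 0.5 = 0.6525
  [8.5→8.75]: (1.24+1.19)/2 × 0.25 = 0.30375
  Sum = 28.57625 mcg/mL·hr
Extrapolated tail: C_last / k_e = 1.19 / 0.191 = 6.230
AUC_0→∞ = 28.57625 + 6.230 = 34.80625 mcg/mL·hr

AUC = 34.8 mcg/mL·hr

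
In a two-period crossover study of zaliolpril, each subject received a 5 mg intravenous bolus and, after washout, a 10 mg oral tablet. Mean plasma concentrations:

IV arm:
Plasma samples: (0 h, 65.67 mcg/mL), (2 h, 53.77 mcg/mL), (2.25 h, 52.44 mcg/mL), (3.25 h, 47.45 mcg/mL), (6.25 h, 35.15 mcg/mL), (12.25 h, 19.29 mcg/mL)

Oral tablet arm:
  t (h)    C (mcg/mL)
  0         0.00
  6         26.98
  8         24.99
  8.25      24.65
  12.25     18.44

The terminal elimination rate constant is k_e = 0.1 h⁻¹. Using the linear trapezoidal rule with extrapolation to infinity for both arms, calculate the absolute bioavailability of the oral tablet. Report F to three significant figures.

Trapezoidal AUC_0→12.25 (IV):
  [0→2]: (65.67+53.77)/2 × 2 = 119.44
  [2→2.25]: (53.77+52.44)/2 × 0.25 = 13.27625
  [2.25→3.25]: (52.44+47.45)/2 × 1 = 49.945
  [3.25→6.25]: (47.45+35.15)/2 × 3 = 123.9
  [6.25→12.25]: (35.15+19.29)/2 × 6 = 163.32
  Sum = 469.88125 mcg/mL·h
IV tail: 19.29/0.1 = 192.900; AUC_iv,0→∞ = 469.88125 + 192.900 = 662.78125 mcg/mL·h
Trapezoidal AUC_0→12.25 (oral tablet):
  [0→6]: (0.00+26.98)/2 × 6 = 80.94
  [6→8]: (26.98+24.99)/2 × 2 = 51.97
  [8→8.25]: (24.99+24.65)/2 × 0.25 = 6.205
  [8.25→12.25]: (24.65+18.44)/2 × 4 = 86.18
  Sum = 225.295 mcg/mL·h
oral tablet tail: 18.44/0.1 = 184.400; AUC_ev,0→∞ = 225.295 + 184.400 = 409.695 mcg/mL·h
F = (AUC_ev/D_ev)/(AUC_iv/D_iv) = (409.695/10)/(662.78125/5) = 40.9695/132.55625 = 0.3091

F = 0.309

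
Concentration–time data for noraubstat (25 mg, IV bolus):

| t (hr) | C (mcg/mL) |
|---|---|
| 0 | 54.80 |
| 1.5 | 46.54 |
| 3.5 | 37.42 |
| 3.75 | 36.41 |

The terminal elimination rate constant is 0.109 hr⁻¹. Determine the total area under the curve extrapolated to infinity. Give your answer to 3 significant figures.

Trapezoidal AUC_0→3.75:
  [0→1.5]: (54.80+46.54)/2 × 1.5 = 76.005
  [1.5→3.5]: (46.54+37.42)/2 × 2 = 83.96
  [3.5→3.75]: (37.42+36.41)/2 × 0.25 = 9.22875
  Sum = 169.19375 mcg/mL·hr
Extrapolated tail: C_last / k_e = 36.41 / 0.109 = 334.037
AUC_0→∞ = 169.19375 + 334.037 = 503.23075 mcg/mL·hr

AUC = 503 mcg/mL·hr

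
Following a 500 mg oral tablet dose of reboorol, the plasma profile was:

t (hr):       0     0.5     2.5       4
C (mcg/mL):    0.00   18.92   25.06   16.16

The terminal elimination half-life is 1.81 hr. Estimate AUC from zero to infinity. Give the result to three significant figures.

AUC = 122 mcg/mL·hr

Trapezoidal AUC_0→4:
  [0→0.5]: (0.00+18.92)/2 × 0.5 = 4.73
  [0.5→2.5]: (18.92+25.06)/2 × 2 = 43.98
  [2.5→4]: (25.06+16.16)/2 × 1.5 = 30.915
  Sum = 79.625 mcg/mL·hr
k_e = ln2 / t½ = 0.693147 / 1.81 = 0.3830 hr^-1
Extrapolated tail: C_last / k_e = 16.16 / 0.383 = 42.193
AUC_0→∞ = 79.625 + 42.193 = 121.818 mcg/mL·hr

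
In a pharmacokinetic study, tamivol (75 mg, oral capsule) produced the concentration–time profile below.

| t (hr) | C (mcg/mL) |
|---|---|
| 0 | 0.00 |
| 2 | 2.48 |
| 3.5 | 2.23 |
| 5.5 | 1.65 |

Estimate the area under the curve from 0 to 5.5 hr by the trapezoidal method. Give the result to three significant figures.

AUC = 9.89 mcg/mL·hr

Trapezoidal AUC_0→5.5:
  [0→2]: (0.00+2.48)/2 × 2 = 2.48
  [2→3.5]: (2.48+2.23)/2 × 1.5 = 3.5325
  [3.5→5.5]: (2.23+1.65)/2 × 2 = 3.88
  Sum = 9.8925 mcg/mL·hr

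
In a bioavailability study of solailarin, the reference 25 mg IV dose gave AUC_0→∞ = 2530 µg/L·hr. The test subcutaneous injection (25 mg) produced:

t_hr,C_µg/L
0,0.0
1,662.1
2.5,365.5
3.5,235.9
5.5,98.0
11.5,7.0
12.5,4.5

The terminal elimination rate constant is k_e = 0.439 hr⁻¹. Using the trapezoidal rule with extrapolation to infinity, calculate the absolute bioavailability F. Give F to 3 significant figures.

Trapezoidal AUC_0→12.5 (subcutaneous injection):
  [0→1]: (0.0+662.1)/2 × 1 = 331.05
  [1→2.5]: (662.1+365.5)/2 × 1.5 = 770.7
  [2.5→3.5]: (365.5+235.9)/2 × 1 = 300.7
  [3.5→5.5]: (235.9+98.0)/2 × 2 = 333.9
  [5.5→11.5]: (98.0+7.0)/2 × 6 = 315.0
  [11.5→12.5]: (7.0+4.5)/2 × 1 = 5.75
  Sum = 2057.1 µg/L·hr
Tail: C_last/k_e = 4.5/0.439 = 10.251
AUC_0→∞ (subcutaneous injection) = 2057.1 + 10.251 = 2067.351 µg/L·hr
F = (AUC_ev/D_ev)/(AUC_iv/D_iv) = (2067.351/25)/(2530/25) = 82.69404/101.2 = 0.8171

F = 0.817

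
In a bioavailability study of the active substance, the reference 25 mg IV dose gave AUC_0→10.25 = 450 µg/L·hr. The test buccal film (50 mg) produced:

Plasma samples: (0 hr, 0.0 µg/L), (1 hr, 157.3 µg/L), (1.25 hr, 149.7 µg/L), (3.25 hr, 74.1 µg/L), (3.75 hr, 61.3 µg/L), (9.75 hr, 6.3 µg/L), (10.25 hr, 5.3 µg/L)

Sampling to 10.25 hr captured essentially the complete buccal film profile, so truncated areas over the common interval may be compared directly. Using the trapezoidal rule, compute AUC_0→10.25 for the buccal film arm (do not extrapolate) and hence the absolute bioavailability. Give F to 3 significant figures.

Trapezoidal AUC_0→10.25 (buccal film):
  [0→1]: (0.0+157.3)/2 × 1 = 78.65
  [1→1.25]: (157.3+149.7)/2 × 0.25 = 38.375
  [1.25→3.25]: (149.7+74.1)/2 × 2 = 223.8
  [3.25→3.75]: (74.1+61.3)/2 × 0.5 = 33.85
  [3.75→9.75]: (61.3+6.3)/2 × 6 = 202.8
  [9.75→10.25]: (6.3+5.3)/2 × 0.5 = 2.9
  Sum = 580.375 µg/L·hr
F = (AUC_ev/D_ev)/(AUC_iv/D_iv) = (580.375/50)/(450/25) = 11.6075/18 = 0.6449

F = 0.645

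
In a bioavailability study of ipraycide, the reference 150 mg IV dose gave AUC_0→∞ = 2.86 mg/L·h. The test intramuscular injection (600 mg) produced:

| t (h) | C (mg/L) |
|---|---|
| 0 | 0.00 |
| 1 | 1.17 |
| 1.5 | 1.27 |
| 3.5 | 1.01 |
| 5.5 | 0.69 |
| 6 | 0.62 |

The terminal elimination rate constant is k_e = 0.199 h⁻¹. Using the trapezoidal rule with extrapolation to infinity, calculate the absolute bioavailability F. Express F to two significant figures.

Trapezoidal AUC_0→6 (intramuscular injection):
  [0→1]: (0.00+1.17)/2 × 1 = 0.585
  [1→1.5]: (1.17+1.27)/2 × 0.5 = 0.61
  [1.5→3.5]: (1.27+1.01)/2 × 2 = 2.28
  [3.5→5.5]: (1.01+0.69)/2 × 2 = 1.7
  [5.5→6]: (0.69+0.62)/2 × 0.5 = 0.3275
  Sum = 5.5025 mg/L·h
Tail: C_last/k_e = 0.62/0.199 = 3.116
AUC_0→∞ (intramuscular injection) = 5.5025 + 3.116 = 8.6185 mg/L·h
F = (AUC_ev/D_ev)/(AUC_iv/D_iv) = (8.6185/600)/(2.86/150) = 0.0143642/0.0190667 = 0.7534

F = 0.75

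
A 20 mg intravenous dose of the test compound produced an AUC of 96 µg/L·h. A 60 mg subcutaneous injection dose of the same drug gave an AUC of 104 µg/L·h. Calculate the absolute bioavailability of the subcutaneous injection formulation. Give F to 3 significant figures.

F = (AUC_ev / D_ev) / (AUC_iv / D_iv)
  = (104/60) / (96/20)
  = 1.73333 / 4.8 = 0.3611

F = 0.361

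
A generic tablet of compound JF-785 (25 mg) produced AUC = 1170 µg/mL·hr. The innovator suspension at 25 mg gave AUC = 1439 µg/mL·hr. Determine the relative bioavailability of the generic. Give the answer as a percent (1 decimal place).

F_rel = (AUC_test/D_test) / (AUC_ref/D_ref)
      = (1170/25) / (1439/25)
      = 46.8 / 57.56 = 0.8131 = 81.31%

F_rel = 81.3%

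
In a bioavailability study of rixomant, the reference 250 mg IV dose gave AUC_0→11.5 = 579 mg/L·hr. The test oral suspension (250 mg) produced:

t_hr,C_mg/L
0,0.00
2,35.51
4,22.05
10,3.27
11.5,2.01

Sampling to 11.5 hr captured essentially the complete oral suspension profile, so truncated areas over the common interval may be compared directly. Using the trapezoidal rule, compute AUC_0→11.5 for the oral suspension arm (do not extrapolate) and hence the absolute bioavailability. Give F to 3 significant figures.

F = 0.299

Trapezoidal AUC_0→11.5 (oral suspension):
  [0→2]: (0.00+35.51)/2 × 2 = 35.51
  [2→4]: (35.51+22.05)/2 × 2 = 57.56
  [4→10]: (22.05+3.27)/2 × 6 = 75.96
  [10→11.5]: (3.27+2.01)/2 × 1.5 = 3.96
  Sum = 172.99 mg/L·hr
F = (AUC_ev/D_ev)/(AUC_iv/D_iv) = (172.99/250)/(579/250) = 0.69196/2.316 = 0.2988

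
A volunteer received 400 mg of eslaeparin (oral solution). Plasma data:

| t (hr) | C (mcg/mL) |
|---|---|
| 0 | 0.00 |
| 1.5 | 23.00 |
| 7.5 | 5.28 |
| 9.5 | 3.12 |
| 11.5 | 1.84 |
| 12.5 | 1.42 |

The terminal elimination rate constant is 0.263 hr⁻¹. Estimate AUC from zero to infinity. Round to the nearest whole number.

Trapezoidal AUC_0→12.5:
  [0→1.5]: (0.00+23.00)/2 × 1.5 = 17.25
  [1.5→7.5]: (23.00+5.28)/2 × 6 = 84.84
  [7.5→9.5]: (5.28+3.12)/2 × 2 = 8.4
  [9.5→11.5]: (3.12+1.84)/2 × 2 = 4.96
  [11.5→12.5]: (1.84+1.42)/2 × 1 = 1.63
  Sum = 117.08 mcg/mL·hr
Extrapolated tail: C_last / k_e = 1.42 / 0.263 = 5.399
AUC_0→∞ = 117.08 + 5.399 = 122.479 mcg/mL·hr

AUC = 122 mcg/mL·hr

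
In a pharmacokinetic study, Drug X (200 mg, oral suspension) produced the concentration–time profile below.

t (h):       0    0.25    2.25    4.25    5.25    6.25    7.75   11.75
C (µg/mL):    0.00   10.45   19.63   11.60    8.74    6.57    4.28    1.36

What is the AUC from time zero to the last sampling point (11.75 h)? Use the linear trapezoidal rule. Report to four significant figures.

AUC = 99.86 µg/mL·h

Trapezoidal AUC_0→11.75:
  [0→0.25]: (0.00+10.45)/2 × 0.25 = 1.30625
  [0.25→2.25]: (10.45+19.63)/2 × 2 = 30.08
  [2.25→4.25]: (19.63+11.60)/2 × 2 = 31.23
  [4.25→5.25]: (11.60+8.74)/2 × 1 = 10.17
  [5.25→6.25]: (8.74+6.57)/2 × 1 = 7.655
  [6.25→7.75]: (6.57+4.28)/2 × 1.5 = 8.1375
  [7.75→11.75]: (4.28+1.36)/2 × 4 = 11.28
  Sum = 99.85875 µg/mL·h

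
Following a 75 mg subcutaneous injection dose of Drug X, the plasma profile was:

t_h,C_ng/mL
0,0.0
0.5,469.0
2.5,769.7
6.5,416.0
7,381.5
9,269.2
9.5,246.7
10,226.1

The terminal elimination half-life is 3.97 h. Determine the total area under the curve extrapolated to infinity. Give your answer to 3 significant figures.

AUC = 6120 ng/mL·h

Trapezoidal AUC_0→10:
  [0→0.5]: (0.0+469.0)/2 × 0.5 = 117.25
  [0.5→2.5]: (469.0+769.7)/2 × 2 = 1238.7
  [2.5→6.5]: (769.7+416.0)/2 × 4 = 2371.4
  [6.5→7]: (416.0+381.5)/2 × 0.5 = 199.375
  [7→9]: (381.5+269.2)/2 × 2 = 650.7
  [9→9.5]: (269.2+246.7)/2 × 0.5 = 128.975
  [9.5→10]: (246.7+226.1)/2 × 0.5 = 118.2
  Sum = 4824.6 ng/mL·h
k_e = ln2 / t½ = 0.693147 / 3.97 = 0.1746 h^-1
Extrapolated tail: C_last / k_e = 226.1 / 0.1746 = 1294.960
AUC_0→∞ = 4824.6 + 1294.960 = 6119.56 ng/mL·h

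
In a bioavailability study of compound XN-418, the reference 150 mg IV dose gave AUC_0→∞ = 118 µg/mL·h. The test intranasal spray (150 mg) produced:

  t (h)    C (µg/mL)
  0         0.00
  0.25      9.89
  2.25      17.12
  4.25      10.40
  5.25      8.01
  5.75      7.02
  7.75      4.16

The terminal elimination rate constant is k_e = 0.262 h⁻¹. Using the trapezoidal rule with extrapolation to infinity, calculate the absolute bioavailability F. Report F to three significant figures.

F = 0.812

Trapezoidal AUC_0→7.75 (intranasal spray):
  [0→0.25]: (0.00+9.89)/2 × 0.25 = 1.23625
  [0.25→2.25]: (9.89+17.12)/2 × 2 = 27.01
  [2.25→4.25]: (17.12+10.40)/2 × 2 = 27.52
  [4.25→5.25]: (10.40+8.01)/2 × 1 = 9.205
  [5.25→5.75]: (8.01+7.02)/2 × 0.5 = 3.7575
  [5.75→7.75]: (7.02+4.16)/2 × 2 = 11.18
  Sum = 79.90875 µg/mL·h
Tail: C_last/k_e = 4.16/0.262 = 15.878
AUC_0→∞ (intranasal spray) = 79.90875 + 15.878 = 95.78675 µg/mL·h
F = (AUC_ev/D_ev)/(AUC_iv/D_iv) = (95.78675/150)/(118/150) = 0.638578/0.786667 = 0.8118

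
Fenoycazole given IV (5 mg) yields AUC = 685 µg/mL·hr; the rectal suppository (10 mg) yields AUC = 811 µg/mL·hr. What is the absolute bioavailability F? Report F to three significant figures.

F = 0.592

F = (AUC_ev / D_ev) / (AUC_iv / D_iv)
  = (811/10) / (685/5)
  = 81.1 / 137 = 0.5920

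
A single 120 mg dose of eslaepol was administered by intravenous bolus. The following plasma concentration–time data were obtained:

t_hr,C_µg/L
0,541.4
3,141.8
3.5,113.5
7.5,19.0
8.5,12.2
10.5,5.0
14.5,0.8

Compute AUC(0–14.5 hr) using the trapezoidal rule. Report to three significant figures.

Trapezoidal AUC_0→14.5:
  [0→3]: (541.4+141.8)/2 × 3 = 1024.8
  [3→3.5]: (141.8+113.5)/2 × 0.5 = 63.825
  [3.5→7.5]: (113.5+19.0)/2 × 4 = 265.0
  [7.5→8.5]: (19.0+12.2)/2 × 1 = 15.6
  [8.5→10.5]: (12.2+5.0)/2 × 2 = 17.2
  [10.5→14.5]: (5.0+0.8)/2 × 4 = 11.6
  Sum = 1398.025 µg/L·hr

AUC = 1400 µg/L·hr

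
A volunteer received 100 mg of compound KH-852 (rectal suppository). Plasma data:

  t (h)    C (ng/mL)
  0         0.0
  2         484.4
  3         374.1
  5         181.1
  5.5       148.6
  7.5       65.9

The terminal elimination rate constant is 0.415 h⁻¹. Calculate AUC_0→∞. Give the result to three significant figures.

AUC = 1920 ng/mL·h

Trapezoidal AUC_0→7.5:
  [0→2]: (0.0+484.4)/2 × 2 = 484.4
  [2→3]: (484.4+374.1)/2 × 1 = 429.25
  [3→5]: (374.1+181.1)/2 × 2 = 555.2
  [5→5.5]: (181.1+148.6)/2 × 0.5 = 82.425
  [5.5→7.5]: (148.6+65.9)/2 × 2 = 214.5
  Sum = 1765.775 ng/mL·h
Extrapolated tail: C_last / k_e = 65.9 / 0.415 = 158.795
AUC_0→∞ = 1765.775 + 158.795 = 1924.57 ng/mL·h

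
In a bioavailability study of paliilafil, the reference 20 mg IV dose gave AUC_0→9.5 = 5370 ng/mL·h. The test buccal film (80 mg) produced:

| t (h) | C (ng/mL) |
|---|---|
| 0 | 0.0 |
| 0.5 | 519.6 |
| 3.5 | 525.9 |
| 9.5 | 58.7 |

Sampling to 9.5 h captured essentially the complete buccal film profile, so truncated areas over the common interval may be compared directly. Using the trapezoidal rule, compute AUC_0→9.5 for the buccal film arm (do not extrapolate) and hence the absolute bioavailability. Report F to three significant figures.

Trapezoidal AUC_0→9.5 (buccal film):
  [0→0.5]: (0.0+519.6)/2 × 0.5 = 129.9
  [0.5→3.5]: (519.6+525.9)/2 × 3 = 1568.25
  [3.5→9.5]: (525.9+58.7)/2 × 6 = 1753.8
  Sum = 3451.95 ng/mL·h
F = (AUC_ev/D_ev)/(AUC_iv/D_iv) = (3451.95/80)/(5370/20) = 43.149375/268.5 = 0.1607

F = 0.161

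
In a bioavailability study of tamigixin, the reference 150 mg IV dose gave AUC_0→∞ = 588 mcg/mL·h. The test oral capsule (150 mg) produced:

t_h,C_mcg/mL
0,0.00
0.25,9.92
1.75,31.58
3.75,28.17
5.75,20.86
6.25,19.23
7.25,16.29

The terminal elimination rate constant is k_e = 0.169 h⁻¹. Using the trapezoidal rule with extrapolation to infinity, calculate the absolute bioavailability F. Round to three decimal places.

Trapezoidal AUC_0→7.25 (oral capsule):
  [0→0.25]: (0.00+9.92)/2 × 0.25 = 1.24
  [0.25→1.75]: (9.92+31.58)/2 × 1.5 = 31.125
  [1.75→3.75]: (31.58+28.17)/2 × 2 = 59.75
  [3.75→5.75]: (28.17+20.86)/2 × 2 = 49.03
  [5.75→6.25]: (20.86+19.23)/2 × 0.5 = 10.0225
  [6.25→7.25]: (19.23+16.29)/2 × 1 = 17.76
  Sum = 168.9275 mcg/mL·h
Tail: C_last/k_e = 16.29/0.169 = 96.391
AUC_0→∞ (oral capsule) = 168.9275 + 96.391 = 265.3185 mcg/mL·h
F = (AUC_ev/D_ev)/(AUC_iv/D_iv) = (265.3185/150)/(588/150) = 1.76879/3.92 = 0.4512

F = 0.451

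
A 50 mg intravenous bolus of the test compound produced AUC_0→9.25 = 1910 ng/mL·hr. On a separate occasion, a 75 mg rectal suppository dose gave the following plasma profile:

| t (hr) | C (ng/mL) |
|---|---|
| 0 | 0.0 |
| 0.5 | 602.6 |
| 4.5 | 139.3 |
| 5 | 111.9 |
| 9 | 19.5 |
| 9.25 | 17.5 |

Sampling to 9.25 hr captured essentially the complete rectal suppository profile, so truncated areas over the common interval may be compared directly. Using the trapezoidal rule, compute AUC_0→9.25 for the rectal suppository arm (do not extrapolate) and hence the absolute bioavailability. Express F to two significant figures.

Trapezoidal AUC_0→9.25 (rectal suppository):
  [0→0.5]: (0.0+602.6)/2 × 0.5 = 150.65
  [0.5→4.5]: (602.6+139.3)/2 × 4 = 1483.8
  [4.5→5]: (139.3+111.9)/2 × 0.5 = 62.8
  [5→9]: (111.9+19.5)/2 × 4 = 262.8
  [9→9.25]: (19.5+17.5)/2 × 0.25 = 4.625
  Sum = 1964.675 ng/mL·hr
F = (AUC_ev/D_ev)/(AUC_iv/D_iv) = (1964.675/75)/(1910/50) = 26.1957/38.2 = 0.6858

F = 0.69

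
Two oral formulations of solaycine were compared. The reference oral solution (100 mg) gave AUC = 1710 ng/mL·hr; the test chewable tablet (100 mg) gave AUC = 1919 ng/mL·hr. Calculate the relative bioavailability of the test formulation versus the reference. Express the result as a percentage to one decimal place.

F_rel = (AUC_test/D_test) / (AUC_ref/D_ref)
      = (1919/100) / (1710/100)
      = 19.19 / 17.1 = 1.1222 = 112.22%

F_rel = 112.2%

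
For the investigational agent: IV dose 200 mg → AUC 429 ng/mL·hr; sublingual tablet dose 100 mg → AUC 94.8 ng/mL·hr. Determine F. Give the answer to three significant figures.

F = (AUC_ev / D_ev) / (AUC_iv / D_iv)
  = (94.8/100) / (429/200)
  = 0.948 / 2.145 = 0.4420

F = 0.442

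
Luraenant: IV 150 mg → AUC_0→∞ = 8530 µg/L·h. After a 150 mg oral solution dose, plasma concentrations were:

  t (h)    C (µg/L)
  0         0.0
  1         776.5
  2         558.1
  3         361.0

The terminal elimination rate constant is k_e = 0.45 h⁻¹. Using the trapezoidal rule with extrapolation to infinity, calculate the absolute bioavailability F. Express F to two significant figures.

F = 0.27

Trapezoidal AUC_0→3 (oral solution):
  [0→1]: (0.0+776.5)/2 × 1 = 388.25
  [1→2]: (776.5+558.1)/2 × 1 = 667.3
  [2→3]: (558.1+361.0)/2 × 1 = 459.55
  Sum = 1515.1 µg/L·h
Tail: C_last/k_e = 361.0/0.45 = 802.222
AUC_0→∞ (oral solution) = 1515.1 + 802.222 = 2317.322 µg/L·h
F = (AUC_ev/D_ev)/(AUC_iv/D_iv) = (2317.322/150)/(8530/150) = 15.4488/56.8667 = 0.2717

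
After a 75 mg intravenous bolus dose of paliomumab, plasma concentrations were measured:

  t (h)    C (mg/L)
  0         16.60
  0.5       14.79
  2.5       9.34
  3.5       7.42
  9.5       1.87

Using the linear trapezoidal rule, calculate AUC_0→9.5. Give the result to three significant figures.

Trapezoidal AUC_0→9.5:
  [0→0.5]: (16.60+14.79)/2 × 0.5 = 7.8475
  [0.5→2.5]: (14.79+9.34)/2 × 2 = 24.13
  [2.5→3.5]: (9.34+7.42)/2 × 1 = 8.38
  [3.5→9.5]: (7.42+1.87)/2 × 6 = 27.87
  Sum = 68.2275 mg/L·h

AUC = 68.2 mg/L·h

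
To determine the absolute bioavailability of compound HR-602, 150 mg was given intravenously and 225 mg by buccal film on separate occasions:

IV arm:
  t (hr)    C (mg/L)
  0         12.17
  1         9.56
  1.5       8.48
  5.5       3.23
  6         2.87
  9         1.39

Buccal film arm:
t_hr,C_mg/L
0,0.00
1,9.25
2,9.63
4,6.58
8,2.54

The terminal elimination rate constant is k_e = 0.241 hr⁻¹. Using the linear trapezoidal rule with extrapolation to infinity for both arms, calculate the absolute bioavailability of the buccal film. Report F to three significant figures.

Trapezoidal AUC_0→9 (IV):
  [0→1]: (12.17+9.56)/2 × 1 = 10.865
  [1→1.5]: (9.56+8.48)/2 × 0.5 = 4.51
  [1.5→5.5]: (8.48+3.23)/2 × 4 = 23.42
  [5.5→6]: (3.23+2.87)/2 × 0.5 = 1.525
  [6→9]: (2.87+1.39)/2 × 3 = 6.39
  Sum = 46.71 mg/L·hr
IV tail: 1.39/0.241 = 5.768; AUC_iv,0→∞ = 46.71 + 5.768 = 52.478 mg/L·hr
Trapezoidal AUC_0→8 (buccal film):
  [0→1]: (0.00+9.25)/2 × 1 = 4.625
  [1→2]: (9.25+9.63)/2 × 1 = 9.44
  [2→4]: (9.63+6.58)/2 × 2 = 16.21
  [4→8]: (6.58+2.54)/2 × 4 = 18.24
  Sum = 48.515 mg/L·hr
buccal film tail: 2.54/0.241 = 10.539; AUC_ev,0→∞ = 48.515 + 10.539 = 59.054 mg/L·hr
F = (AUC_ev/D_ev)/(AUC_iv/D_iv) = (59.054/225)/(52.478/150) = 0.262462/0.349853 = 0.7502

F = 0.750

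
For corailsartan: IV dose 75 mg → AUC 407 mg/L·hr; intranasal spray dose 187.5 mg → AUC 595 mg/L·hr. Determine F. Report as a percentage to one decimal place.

F = (AUC_ev / D_ev) / (AUC_iv / D_iv)
  = (595/187.5) / (407/75)
  = 3.17333 / 5.42667 = 0.5848
  = 58.48%

F = 58.5%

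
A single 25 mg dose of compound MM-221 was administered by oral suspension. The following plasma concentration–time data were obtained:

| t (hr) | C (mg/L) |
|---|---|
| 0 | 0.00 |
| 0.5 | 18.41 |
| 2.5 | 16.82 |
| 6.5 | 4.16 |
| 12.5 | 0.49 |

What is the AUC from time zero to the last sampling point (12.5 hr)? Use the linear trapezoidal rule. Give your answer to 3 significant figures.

AUC = 95.7 mg/L·hr

Trapezoidal AUC_0→12.5:
  [0→0.5]: (0.00+18.41)/2 × 0.5 = 4.6025
  [0.5→2.5]: (18.41+16.82)/2 × 2 = 35.23
  [2.5→6.5]: (16.82+4.16)/2 × 4 = 41.96
  [6.5→12.5]: (4.16+0.49)/2 × 6 = 13.95
  Sum = 95.7425 mg/L·hr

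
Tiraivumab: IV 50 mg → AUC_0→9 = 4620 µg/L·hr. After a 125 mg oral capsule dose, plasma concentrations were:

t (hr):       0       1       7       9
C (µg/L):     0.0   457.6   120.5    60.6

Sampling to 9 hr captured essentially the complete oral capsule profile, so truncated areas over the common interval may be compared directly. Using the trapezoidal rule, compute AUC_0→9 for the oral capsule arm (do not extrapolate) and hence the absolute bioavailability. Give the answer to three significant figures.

F = 0.186

Trapezoidal AUC_0→9 (oral capsule):
  [0→1]: (0.0+457.6)/2 × 1 = 228.8
  [1→7]: (457.6+120.5)/2 × 6 = 1734.3
  [7→9]: (120.5+60.6)/2 × 2 = 181.1
  Sum = 2144.2 µg/L·hr
F = (AUC_ev/D_ev)/(AUC_iv/D_iv) = (2144.2/125)/(4620/50) = 17.1536/92.4 = 0.1856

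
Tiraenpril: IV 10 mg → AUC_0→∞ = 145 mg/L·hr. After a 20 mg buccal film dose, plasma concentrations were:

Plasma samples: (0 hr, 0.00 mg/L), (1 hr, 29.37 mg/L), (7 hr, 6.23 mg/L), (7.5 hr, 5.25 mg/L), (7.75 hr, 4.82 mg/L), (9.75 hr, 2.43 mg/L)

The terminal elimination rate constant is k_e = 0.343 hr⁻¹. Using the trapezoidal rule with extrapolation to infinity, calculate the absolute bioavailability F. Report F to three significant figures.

F = 0.483

Trapezoidal AUC_0→9.75 (buccal film):
  [0→1]: (0.00+29.37)/2 × 1 = 14.685
  [1→7]: (29.37+6.23)/2 × 6 = 106.8
  [7→7.5]: (6.23+5.25)/2 × 0.5 = 2.87
  [7.5→7.75]: (5.25+4.82)/2 × 0.25 = 1.25875
  [7.75→9.75]: (4.82+2.43)/2 × 2 = 7.25
  Sum = 132.86375 mg/L·hr
Tail: C_last/k_e = 2.43/0.343 = 7.085
AUC_0→∞ (buccal film) = 132.86375 + 7.085 = 139.94875 mg/L·hr
F = (AUC_ev/D_ev)/(AUC_iv/D_iv) = (139.94875/20)/(145/10) = 6.9974375/14.5 = 0.4826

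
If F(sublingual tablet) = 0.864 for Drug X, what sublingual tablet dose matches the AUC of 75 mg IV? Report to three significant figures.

For equal systemic exposure: F × D_ev = D_iv
D_ev = D_iv / F = 75 / 0.864 = 86.8056 mg

D_sublingual = 86.8 mg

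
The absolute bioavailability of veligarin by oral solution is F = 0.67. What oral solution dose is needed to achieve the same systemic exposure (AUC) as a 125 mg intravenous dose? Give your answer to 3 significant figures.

For equal systemic exposure: F × D_ev = D_iv
D_ev = D_iv / F = 125 / 0.67 = 186.567 mg

D_oral = 187 mg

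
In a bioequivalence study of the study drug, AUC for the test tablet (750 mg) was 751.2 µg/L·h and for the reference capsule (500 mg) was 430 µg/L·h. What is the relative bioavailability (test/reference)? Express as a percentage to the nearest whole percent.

F_rel = (AUC_test/D_test) / (AUC_ref/D_ref)
      = (751.2/750) / (430/500)
      = 1.0016 / 0.86 = 1.1647 = 116.47%

F_rel = 116%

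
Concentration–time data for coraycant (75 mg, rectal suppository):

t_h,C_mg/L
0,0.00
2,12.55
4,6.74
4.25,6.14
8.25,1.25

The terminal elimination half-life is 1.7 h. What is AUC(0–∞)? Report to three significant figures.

Trapezoidal AUC_0→8.25:
  [0→2]: (0.00+12.55)/2 × 2 = 12.55
  [2→4]: (12.55+6.74)/2 × 2 = 19.29
  [4→4.25]: (6.74+6.14)/2 × 0.25 = 1.61
  [4.25→8.25]: (6.14+1.25)/2 × 4 = 14.78
  Sum = 48.23 mg/L·h
k_e = ln2 / t½ = 0.693147 / 1.7 = 0.4077 h^-1
Extrapolated tail: C_last / k_e = 1.25 / 0.4077 = 3.066
AUC_0→∞ = 48.23 + 3.066 = 51.296 mg/L·h

AUC = 51.3 mg/L·h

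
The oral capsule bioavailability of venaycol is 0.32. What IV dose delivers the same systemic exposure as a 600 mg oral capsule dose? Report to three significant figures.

Systemic exposure from an extravascular dose = F × D_ev, so the equivalent IV dose is F × D_ev.
D_iv = F × D_ev = 0.32 × 600 = 192 mg

D_iv = 192 mg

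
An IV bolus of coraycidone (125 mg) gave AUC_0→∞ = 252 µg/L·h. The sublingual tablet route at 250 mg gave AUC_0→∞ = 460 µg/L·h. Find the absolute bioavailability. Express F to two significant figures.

F = (AUC_ev / D_ev) / (AUC_iv / D_iv)
  = (460/250) / (252/125)
  = 1.84 / 2.016 = 0.9127

F = 0.91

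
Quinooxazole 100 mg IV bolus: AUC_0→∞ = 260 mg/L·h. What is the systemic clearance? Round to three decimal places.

CL = Dose_iv / AUC_0→∞
   = 100 / 260 = 0.384615 L/h

CL = 0.385 L/h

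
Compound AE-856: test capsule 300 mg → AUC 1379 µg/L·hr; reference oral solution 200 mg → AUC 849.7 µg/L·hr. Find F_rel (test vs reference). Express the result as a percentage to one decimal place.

F_rel = 108.2%

F_rel = (AUC_test/D_test) / (AUC_ref/D_ref)
      = (1379/300) / (849.7/200)
      = 4.59667 / 4.2485 = 1.0820 = 108.20%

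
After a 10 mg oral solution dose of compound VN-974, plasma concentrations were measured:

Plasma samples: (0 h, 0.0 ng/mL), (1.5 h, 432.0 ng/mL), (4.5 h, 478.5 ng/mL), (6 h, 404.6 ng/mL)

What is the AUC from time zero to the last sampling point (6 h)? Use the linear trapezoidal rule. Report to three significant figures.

AUC = 2350 ng/mL·h

Trapezoidal AUC_0→6:
  [0→1.5]: (0.0+432.0)/2 × 1.5 = 324.0
  [1.5→4.5]: (432.0+478.5)/2 × 3 = 1365.75
  [4.5→6]: (478.5+404.6)/2 × 1.5 = 662.325
  Sum = 2352.075 ng/mL·h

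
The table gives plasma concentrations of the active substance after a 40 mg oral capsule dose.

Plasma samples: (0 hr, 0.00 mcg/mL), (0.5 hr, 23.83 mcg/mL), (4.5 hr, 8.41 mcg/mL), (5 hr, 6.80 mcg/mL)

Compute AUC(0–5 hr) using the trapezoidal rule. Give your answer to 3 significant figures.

Trapezoidal AUC_0→5:
  [0→0.5]: (0.00+23.83)/2 × 0.5 = 5.9575
  [0.5→4.5]: (23.83+8.41)/2 × 4 = 64.48
  [4.5→5]: (8.41+6.80)/2 × 0.5 = 3.8025
  Sum = 74.24 mcg/mL·hr

AUC = 74.2 mcg/mL·hr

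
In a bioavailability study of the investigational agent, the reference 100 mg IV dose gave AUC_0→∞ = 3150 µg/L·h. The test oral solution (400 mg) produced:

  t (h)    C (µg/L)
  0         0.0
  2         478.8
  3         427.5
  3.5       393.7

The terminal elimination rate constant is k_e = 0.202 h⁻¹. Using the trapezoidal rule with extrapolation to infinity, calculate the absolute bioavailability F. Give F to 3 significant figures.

F = 0.245

Trapezoidal AUC_0→3.5 (oral solution):
  [0→2]: (0.0+478.8)/2 × 2 = 478.8
  [2→3]: (478.8+427.5)/2 × 1 = 453.15
  [3→3.5]: (427.5+393.7)/2 × 0.5 = 205.3
  Sum = 1137.25 µg/L·h
Tail: C_last/k_e = 393.7/0.202 = 1949.010
AUC_0→∞ (oral solution) = 1137.25 + 1949.010 = 3086.26 µg/L·h
F = (AUC_ev/D_ev)/(AUC_iv/D_iv) = (3086.26/400)/(3150/100) = 7.71565/31.5 = 0.2449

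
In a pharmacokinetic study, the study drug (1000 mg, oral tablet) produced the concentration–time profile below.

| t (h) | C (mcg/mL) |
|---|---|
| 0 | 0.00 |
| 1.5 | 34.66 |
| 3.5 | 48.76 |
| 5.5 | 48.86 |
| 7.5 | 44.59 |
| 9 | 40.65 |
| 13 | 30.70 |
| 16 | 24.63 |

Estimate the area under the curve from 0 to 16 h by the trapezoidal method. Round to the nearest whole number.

Trapezoidal AUC_0→16:
  [0→1.5]: (0.00+34.66)/2 × 1.5 = 25.995
  [1.5→3.5]: (34.66+48.76)/2 × 2 = 83.42
  [3.5→5.5]: (48.76+48.86)/2 × 2 = 97.62
  [5.5→7.5]: (48.86+44.59)/2 × 2 = 93.45
  [7.5→9]: (44.59+40.65)/2 × 1.5 = 63.93
  [9→13]: (40.65+30.70)/2 × 4 = 142.7
  [13→16]: (30.70+24.63)/2 × 3 = 82.995
  Sum = 590.11 mcg/mL·h

AUC = 590 mcg/mL·h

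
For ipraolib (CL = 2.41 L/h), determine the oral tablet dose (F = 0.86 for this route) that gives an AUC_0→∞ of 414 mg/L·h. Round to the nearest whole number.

Dose = CL × AUC_0→∞ / F
     = 2.41 × 414 / 0.86 = 1160.16 mg

Dose = 1160 mg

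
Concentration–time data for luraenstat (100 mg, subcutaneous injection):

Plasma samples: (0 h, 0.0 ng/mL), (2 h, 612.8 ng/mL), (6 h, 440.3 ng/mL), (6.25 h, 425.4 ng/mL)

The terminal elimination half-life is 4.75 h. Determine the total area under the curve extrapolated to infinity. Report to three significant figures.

Trapezoidal AUC_0→6.25:
  [0→2]: (0.0+612.8)/2 × 2 = 612.8
  [2→6]: (612.8+440.3)/2 × 4 = 2106.2
  [6→6.25]: (440.3+425.4)/2 × 0.25 = 108.2125
  Sum = 2827.2125 ng/mL·h
k_e = ln2 / t½ = 0.693147 / 4.75 = 0.1459 h^-1
Extrapolated tail: C_last / k_e = 425.4 / 0.1459 = 2915.696
AUC_0→∞ = 2827.2125 + 2915.696 = 5742.9085 ng/mL·h

AUC = 5740 ng/mL·h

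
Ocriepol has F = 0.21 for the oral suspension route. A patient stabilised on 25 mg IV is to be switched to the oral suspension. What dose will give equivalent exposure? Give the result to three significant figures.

For equal systemic exposure: F × D_ev = D_iv
D_ev = D_iv / F = 25 / 0.21 = 119.048 mg

D_oral = 119 mg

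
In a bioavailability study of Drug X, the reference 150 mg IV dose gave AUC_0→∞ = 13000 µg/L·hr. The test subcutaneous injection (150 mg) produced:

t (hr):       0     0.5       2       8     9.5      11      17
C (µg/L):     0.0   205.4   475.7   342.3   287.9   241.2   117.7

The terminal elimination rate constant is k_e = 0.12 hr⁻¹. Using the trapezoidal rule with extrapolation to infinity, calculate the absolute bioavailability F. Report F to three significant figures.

F = 0.457

Trapezoidal AUC_0→17 (subcutaneous injection):
  [0→0.5]: (0.0+205.4)/2 × 0.5 = 51.35
  [0.5→2]: (205.4+475.7)/2 × 1.5 = 510.825
  [2→8]: (475.7+342.3)/2 × 6 = 2454.0
  [8→9.5]: (342.3+287.9)/2 × 1.5 = 472.65
  [9.5→11]: (287.9+241.2)/2 × 1.5 = 396.825
  [11→17]: (241.2+117.7)/2 × 6 = 1076.7
  Sum = 4962.35 µg/L·hr
Tail: C_last/k_e = 117.7/0.12 = 980.833
AUC_0→∞ (subcutaneous injection) = 4962.35 + 980.833 = 5943.183 µg/L·hr
F = (AUC_ev/D_ev)/(AUC_iv/D_iv) = (5943.183/150)/(13000/150) = 39.62122/86.6667 = 0.4572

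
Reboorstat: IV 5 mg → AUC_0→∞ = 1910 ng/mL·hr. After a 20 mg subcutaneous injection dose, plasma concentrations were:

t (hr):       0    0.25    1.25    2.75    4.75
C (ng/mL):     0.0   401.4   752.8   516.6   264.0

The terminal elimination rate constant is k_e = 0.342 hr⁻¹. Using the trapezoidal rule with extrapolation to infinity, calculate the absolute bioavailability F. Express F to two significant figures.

F = 0.41

Trapezoidal AUC_0→4.75 (subcutaneous injection):
  [0→0.25]: (0.0+401.4)/2 × 0.25 = 50.175
  [0.25→1.25]: (401.4+752.8)/2 × 1 = 577.1
  [1.25→2.75]: (752.8+516.6)/2 × 1.5 = 952.05
  [2.75→4.75]: (516.6+264.0)/2 × 2 = 780.6
  Sum = 2359.925 ng/mL·hr
Tail: C_last/k_e = 264.0/0.342 = 771.930
AUC_0→∞ (subcutaneous injection) = 2359.925 + 771.930 = 3131.855 ng/mL·hr
F = (AUC_ev/D_ev)/(AUC_iv/D_iv) = (3131.855/20)/(1910/5) = 156.59275/382 = 0.4099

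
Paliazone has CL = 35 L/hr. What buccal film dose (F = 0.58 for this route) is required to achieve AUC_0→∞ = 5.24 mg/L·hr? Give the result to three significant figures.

Dose = 316 mg

Dose = CL × AUC_0→∞ / F
     = 35 × 5.24 / 0.58 = 316.207 mg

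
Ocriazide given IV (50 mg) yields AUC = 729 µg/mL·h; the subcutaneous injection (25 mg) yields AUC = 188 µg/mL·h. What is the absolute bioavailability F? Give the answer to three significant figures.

F = (AUC_ev / D_ev) / (AUC_iv / D_iv)
  = (188/25) / (729/50)
  = 7.52 / 14.58 = 0.5158

F = 0.516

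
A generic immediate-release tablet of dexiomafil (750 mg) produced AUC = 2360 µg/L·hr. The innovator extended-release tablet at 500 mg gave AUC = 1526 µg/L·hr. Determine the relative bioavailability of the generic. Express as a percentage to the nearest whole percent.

F_rel = (AUC_test/D_test) / (AUC_ref/D_ref)
      = (2360/750) / (1526/500)
      = 3.14667 / 3.052 = 1.0310 = 103.10%

F_rel = 103%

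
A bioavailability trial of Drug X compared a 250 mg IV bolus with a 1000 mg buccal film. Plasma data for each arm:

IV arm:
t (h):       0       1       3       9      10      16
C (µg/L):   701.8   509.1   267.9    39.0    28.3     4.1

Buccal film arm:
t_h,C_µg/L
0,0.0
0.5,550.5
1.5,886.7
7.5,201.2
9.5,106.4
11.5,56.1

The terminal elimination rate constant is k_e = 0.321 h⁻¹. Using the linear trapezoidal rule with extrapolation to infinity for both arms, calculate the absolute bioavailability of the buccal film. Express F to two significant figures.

Trapezoidal AUC_0→16 (IV):
  [0→1]: (701.8+509.1)/2 × 1 = 605.45
  [1→3]: (509.1+267.9)/2 × 2 = 777.0
  [3→9]: (267.9+39.0)/2 × 6 = 920.7
  [9→10]: (39.0+28.3)/2 × 1 = 33.65
  [10→16]: (28.3+4.1)/2 × 6 = 97.2
  Sum = 2434.0 µg/L·h
IV tail: 4.1/0.321 = 12.773; AUC_iv,0→∞ = 2434.0 + 12.773 = 2446.773 µg/L·h
Trapezoidal AUC_0→11.5 (buccal film):
  [0→0.5]: (0.0+550.5)/2 × 0.5 = 137.625
  [0.5→1.5]: (550.5+886.7)/2 × 1 = 718.6
  [1.5→7.5]: (886.7+201.2)/2 × 6 = 3263.7
  [7.5→9.5]: (201.2+106.4)/2 × 2 = 307.6
  [9.5→11.5]: (106.4+56.1)/2 × 2 = 162.5
  Sum = 4590.025 µg/L·h
buccal film tail: 56.1/0.321 = 174.766; AUC_ev,0→∞ = 4590.025 + 174.766 = 4764.791 µg/L·h
F = (AUC_ev/D_ev)/(AUC_iv/D_iv) = (4764.791/1000)/(2446.773/250) = 4.764791/9.787092 = 0.4868

F = 0.49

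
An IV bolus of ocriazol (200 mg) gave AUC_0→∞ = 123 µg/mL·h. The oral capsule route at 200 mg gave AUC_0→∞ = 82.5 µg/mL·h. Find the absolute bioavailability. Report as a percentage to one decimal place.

F = 67.1%

F = (AUC_ev / D_ev) / (AUC_iv / D_iv)
  = (82.5/200) / (123/200)
  = 0.4125 / 0.615 = 0.6707
  = 67.07%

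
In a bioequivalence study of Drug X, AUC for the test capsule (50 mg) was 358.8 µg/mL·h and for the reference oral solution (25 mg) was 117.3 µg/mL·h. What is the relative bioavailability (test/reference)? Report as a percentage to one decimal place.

F_rel = (AUC_test/D_test) / (AUC_ref/D_ref)
      = (358.8/50) / (117.3/25)
      = 7.176 / 4.692 = 1.5294 = 152.94%

F_rel = 152.9%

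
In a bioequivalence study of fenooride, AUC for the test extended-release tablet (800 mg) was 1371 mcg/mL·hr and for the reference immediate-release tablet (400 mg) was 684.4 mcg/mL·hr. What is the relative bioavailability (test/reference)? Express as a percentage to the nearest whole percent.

F_rel = (AUC_test/D_test) / (AUC_ref/D_ref)
      = (1371/800) / (684.4/400)
      = 1.71375 / 1.711 = 1.0016 = 100.16%

F_rel = 100%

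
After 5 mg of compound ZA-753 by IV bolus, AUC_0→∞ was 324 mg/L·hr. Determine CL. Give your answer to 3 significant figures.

CL = 0.0154 L/hr

CL = Dose_iv / AUC_0→∞
   = 5 / 324 = 0.0154321 L/hr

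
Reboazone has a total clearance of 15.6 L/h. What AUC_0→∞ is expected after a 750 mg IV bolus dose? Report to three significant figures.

AUC = 48.1 mg/L·h

AUC_0→∞ = Dose_iv / CL
        = 750 / 15.6 = 48.0769 mg/L·h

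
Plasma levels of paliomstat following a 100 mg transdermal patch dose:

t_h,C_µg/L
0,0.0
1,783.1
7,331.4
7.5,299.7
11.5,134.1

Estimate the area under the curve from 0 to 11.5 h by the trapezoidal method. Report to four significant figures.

AUC = 4760 µg/L·h

Trapezoidal AUC_0→11.5:
  [0→1]: (0.0+783.1)/2 × 1 = 391.55
  [1→7]: (783.1+331.4)/2 × 6 = 3343.5
  [7→7.5]: (331.4+299.7)/2 × 0.5 = 157.775
  [7.5→11.5]: (299.7+134.1)/2 × 4 = 867.6
  Sum = 4760.425 µg/L·h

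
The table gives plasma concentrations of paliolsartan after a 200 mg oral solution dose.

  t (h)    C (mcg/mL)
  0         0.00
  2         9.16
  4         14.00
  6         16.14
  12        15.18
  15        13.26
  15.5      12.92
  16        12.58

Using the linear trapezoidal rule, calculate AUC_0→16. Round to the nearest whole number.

AUC = 212 mcg/mL·h

Trapezoidal AUC_0→16:
  [0→2]: (0.00+9.16)/2 × 2 = 9.16
  [2→4]: (9.16+14.00)/2 × 2 = 23.16
  [4→6]: (14.00+16.14)/2 × 2 = 30.14
  [6→12]: (16.14+15.18)/2 × 6 = 93.96
  [12→15]: (15.18+13.26)/2 × 3 = 42.66
  [15→15.5]: (13.26+12.92)/2 × 0.5 = 6.545
  [15.5→16]: (12.92+12.58)/2 × 0.5 = 6.375
  Sum = 212.0 mcg/mL·h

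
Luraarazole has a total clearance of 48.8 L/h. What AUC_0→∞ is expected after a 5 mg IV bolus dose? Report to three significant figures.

AUC_0→∞ = Dose_iv / CL
        = 5 / 48.8 = 0.102459 mg/L·h

AUC = 0.102 mg/L·h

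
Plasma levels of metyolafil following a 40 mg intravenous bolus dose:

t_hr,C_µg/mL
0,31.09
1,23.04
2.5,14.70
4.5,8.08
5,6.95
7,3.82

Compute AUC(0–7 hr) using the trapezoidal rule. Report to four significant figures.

Trapezoidal AUC_0→7:
  [0→1]: (31.09+23.04)/2 × 1 = 27.065
  [1→2.5]: (23.04+14.70)/2 × 1.5 = 28.305
  [2.5→4.5]: (14.70+8.08)/2 × 2 = 22.78
  [4.5→5]: (8.08+6.95)/2 × 0.5 = 3.7575
  [5→7]: (6.95+3.82)/2 × 2 = 10.77
  Sum = 92.6775 µg/mL·hr

AUC = 92.68 µg/mL·hr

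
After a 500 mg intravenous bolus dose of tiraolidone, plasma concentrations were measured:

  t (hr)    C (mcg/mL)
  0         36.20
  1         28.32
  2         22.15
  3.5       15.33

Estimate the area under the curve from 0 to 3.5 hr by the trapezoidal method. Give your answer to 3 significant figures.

Trapezoidal AUC_0→3.5:
  [0→1]: (36.20+28.32)/2 × 1 = 32.26
  [1→2]: (28.32+22.15)/2 × 1 = 25.235
  [2→3.5]: (22.15+15.33)/2 × 1.5 = 28.11
  Sum = 85.605 mcg/mL·hr

AUC = 85.6 mcg/mL·hr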